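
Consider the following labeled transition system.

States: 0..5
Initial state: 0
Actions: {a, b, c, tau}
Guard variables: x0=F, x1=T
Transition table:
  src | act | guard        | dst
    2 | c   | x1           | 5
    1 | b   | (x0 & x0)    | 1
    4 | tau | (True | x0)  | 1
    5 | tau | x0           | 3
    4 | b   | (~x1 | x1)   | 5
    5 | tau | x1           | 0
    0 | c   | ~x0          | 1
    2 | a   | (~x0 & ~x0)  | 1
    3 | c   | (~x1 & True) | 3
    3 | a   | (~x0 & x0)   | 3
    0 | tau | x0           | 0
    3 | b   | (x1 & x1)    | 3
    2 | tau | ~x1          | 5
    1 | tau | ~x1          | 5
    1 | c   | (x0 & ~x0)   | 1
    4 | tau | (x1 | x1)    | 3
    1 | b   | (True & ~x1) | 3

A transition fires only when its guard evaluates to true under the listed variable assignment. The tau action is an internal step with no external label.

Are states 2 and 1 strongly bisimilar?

Bisimulation quotient by refinement:
  π0 = {{0,1,2,3,4,5}}
  π1 = {{0},{1},{2},{3},{4},{5}}
Fixed point at round 2; 6 class(es).
2∈{2}, 1∈{1}

Answer: NOT BISIMILAR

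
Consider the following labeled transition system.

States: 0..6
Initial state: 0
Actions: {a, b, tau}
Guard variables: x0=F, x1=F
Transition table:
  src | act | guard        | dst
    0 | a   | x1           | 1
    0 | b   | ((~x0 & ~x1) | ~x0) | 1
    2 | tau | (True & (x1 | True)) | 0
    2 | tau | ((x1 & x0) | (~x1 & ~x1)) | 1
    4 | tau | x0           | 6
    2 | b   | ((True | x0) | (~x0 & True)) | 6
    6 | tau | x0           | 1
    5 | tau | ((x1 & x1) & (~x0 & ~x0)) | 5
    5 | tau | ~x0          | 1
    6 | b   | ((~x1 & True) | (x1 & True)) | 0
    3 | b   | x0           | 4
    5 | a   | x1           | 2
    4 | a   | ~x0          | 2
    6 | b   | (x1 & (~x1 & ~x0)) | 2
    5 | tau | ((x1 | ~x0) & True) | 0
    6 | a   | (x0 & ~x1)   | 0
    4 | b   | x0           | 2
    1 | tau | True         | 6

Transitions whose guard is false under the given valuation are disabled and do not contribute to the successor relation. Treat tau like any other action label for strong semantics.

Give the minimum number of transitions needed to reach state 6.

BFS to 6:
  depth 0: {0}
  depth 1: {1}
  depth 2: {6}
6 enters at depth 2; path b·tau

Answer: 2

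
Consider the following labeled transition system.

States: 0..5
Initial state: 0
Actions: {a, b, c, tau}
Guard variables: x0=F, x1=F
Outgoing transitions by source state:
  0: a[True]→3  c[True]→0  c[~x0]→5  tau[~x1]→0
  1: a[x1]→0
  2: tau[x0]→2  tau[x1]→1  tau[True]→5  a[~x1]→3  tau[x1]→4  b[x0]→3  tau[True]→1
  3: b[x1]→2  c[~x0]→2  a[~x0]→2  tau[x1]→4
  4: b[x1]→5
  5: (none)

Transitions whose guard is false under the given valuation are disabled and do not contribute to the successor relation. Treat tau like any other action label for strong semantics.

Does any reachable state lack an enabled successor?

Answer: DEADLOCK at state 1

Working:
R = {0,1,2,3,5}
  0: a→3  c→0  c→5  tau→0  [deg 4]
  1: ∅  [deadlock]
  2: a→3  tau→1  tau→5  [deg 3]
  3: a→2  c→2  [deg 2]
  5: ∅  [deadlock]
trace reaching 1: a·c·tau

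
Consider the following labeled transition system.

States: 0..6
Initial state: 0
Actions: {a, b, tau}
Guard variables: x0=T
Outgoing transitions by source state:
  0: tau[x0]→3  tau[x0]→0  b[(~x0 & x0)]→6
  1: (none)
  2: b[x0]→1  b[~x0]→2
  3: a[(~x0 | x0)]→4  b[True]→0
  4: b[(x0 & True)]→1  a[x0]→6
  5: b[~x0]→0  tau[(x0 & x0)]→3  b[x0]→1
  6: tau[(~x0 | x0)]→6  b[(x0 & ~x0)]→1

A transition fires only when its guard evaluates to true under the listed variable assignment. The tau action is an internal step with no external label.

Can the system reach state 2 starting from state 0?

10 transition(s) survive guard evaluation.
depth 0: {0}
depth 1: {3}  cumulative {0,3}
depth 2: {4}  cumulative {0,3,4}
depth 3: {1,6}  cumulative {0,1,3,4,6}
Reach set: {0,1,3,4,6}

Answer: UNREACHABLE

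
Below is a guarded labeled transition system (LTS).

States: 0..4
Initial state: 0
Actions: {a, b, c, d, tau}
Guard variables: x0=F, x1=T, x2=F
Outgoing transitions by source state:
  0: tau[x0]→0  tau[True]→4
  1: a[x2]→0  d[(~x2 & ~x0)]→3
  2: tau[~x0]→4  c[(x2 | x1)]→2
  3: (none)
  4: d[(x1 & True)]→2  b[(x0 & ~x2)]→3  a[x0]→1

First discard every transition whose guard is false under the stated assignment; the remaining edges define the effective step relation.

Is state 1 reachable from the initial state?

After dropping false guards: 5 live edges.
Layer 0: {0}
Layer 1: {4}  cumulative {0,4}
Layer 2: {2}  cumulative {0,2,4}
Reach set: {0,2,4}

Answer: UNREACHABLE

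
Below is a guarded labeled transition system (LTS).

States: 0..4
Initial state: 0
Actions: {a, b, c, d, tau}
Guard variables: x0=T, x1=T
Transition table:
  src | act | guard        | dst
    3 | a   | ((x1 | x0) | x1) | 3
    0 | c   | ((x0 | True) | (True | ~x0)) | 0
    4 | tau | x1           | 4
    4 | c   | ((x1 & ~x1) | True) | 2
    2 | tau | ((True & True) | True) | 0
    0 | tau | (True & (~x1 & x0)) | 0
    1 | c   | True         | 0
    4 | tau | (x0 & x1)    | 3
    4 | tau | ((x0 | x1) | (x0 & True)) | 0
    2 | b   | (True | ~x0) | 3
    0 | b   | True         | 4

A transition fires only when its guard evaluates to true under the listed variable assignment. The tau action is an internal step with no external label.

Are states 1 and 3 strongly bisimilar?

Bisimulation quotient by refinement:
  P[0] = {{0,1,2,3,4}}
  P[1] = {{0},{1},{2},{3},{4}}
stable after 2 split(s): 5 block(s)
[1]={1}  [3]={3}

Answer: NOT BISIMILAR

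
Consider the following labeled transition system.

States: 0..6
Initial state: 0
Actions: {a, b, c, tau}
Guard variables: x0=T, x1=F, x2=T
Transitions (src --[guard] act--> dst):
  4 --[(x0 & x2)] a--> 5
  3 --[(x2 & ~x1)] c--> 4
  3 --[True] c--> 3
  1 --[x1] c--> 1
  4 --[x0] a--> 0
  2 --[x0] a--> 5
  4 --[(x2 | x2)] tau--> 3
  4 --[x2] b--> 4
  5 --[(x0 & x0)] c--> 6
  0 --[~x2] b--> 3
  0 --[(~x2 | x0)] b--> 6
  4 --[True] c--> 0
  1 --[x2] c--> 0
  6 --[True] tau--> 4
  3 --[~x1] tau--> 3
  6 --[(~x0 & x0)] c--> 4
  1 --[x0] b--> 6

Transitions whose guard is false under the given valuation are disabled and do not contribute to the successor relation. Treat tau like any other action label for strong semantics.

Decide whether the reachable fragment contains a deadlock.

R = {0,3,4,5,6}
  0: b→6  [1 out]
  3: c→3  c→4  tau→3  [3 out]
  4: a→0  a→5  b→4  c→0  tau→3  [5 out]
  5: c→6  [1 out]
  6: tau→4  [1 out]

Answer: DEADLOCK-FREE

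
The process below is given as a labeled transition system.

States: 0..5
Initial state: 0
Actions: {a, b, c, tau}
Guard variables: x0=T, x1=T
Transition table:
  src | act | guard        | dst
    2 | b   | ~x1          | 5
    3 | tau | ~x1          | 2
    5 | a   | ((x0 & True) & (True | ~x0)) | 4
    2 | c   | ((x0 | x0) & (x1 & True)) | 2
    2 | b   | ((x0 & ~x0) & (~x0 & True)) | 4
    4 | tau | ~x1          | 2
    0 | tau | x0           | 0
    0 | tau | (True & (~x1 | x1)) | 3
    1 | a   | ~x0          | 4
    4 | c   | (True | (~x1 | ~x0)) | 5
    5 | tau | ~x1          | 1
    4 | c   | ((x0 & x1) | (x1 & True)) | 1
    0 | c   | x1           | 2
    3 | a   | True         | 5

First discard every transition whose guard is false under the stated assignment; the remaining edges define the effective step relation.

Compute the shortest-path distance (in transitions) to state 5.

Answer: 2

Analysis:
Layered search for 5:
  Layer 0: {0}
  Layer 1: {2,3}
  Layer 2: {5}
5 enters at depth 2; path tau·a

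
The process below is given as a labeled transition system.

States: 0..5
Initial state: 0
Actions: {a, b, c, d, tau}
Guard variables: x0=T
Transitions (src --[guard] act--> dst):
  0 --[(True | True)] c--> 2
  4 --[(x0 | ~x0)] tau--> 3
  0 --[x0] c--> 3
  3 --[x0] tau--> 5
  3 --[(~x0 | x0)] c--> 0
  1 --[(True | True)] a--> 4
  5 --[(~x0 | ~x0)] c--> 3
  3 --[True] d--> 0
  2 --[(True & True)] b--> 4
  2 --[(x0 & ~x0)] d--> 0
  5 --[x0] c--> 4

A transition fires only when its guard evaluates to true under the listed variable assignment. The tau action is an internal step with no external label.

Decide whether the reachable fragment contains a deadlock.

Reach set: {0,2,3,4,5}
  0: c→2  c→3  [2 exit(s)]
  2: b→4  [1 exit(s)]
  3: c→0  d→0  tau→5  [3 exit(s)]
  4: tau→3  [1 exit(s)]
  5: c→4  [1 exit(s)]

Answer: DEADLOCK-FREE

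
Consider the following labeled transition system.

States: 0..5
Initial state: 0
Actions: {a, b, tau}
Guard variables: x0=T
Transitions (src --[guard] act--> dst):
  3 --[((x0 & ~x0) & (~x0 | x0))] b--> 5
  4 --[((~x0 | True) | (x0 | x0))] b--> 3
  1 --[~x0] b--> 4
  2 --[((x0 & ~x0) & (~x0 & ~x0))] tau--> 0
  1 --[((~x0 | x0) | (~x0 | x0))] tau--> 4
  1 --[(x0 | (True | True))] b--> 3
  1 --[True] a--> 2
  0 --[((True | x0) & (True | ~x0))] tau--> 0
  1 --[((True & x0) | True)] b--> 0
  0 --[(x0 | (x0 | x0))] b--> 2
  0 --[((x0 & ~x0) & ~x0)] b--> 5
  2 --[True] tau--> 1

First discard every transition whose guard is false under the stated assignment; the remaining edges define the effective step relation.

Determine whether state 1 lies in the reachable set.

8 transition(s) survive guard evaluation.
Layer 0: {0}
Layer 1: {2}  cumulative {0,2}
Layer 2: {1}  cumulative {0,1,2}
Layer 3: {3,4}  cumulative {0,1,2,3,4}
R = {0,1,2,3,4}
Path to 1: b·tau

Answer: REACHABLE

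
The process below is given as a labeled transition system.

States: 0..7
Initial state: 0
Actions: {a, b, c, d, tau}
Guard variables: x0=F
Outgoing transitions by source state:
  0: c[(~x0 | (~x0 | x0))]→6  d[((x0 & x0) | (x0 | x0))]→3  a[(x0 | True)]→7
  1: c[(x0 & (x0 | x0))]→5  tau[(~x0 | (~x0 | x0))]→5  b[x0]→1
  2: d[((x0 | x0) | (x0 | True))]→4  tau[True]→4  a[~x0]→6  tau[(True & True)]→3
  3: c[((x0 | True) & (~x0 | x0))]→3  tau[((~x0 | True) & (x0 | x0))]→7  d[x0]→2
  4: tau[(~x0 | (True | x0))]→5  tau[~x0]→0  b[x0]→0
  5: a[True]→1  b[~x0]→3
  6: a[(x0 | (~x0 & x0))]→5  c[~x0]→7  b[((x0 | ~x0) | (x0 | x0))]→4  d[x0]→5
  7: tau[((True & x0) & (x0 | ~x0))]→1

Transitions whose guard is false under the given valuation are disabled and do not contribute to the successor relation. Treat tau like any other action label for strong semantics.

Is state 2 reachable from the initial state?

Answer: UNREACHABLE

Analysis:
Guard filter leaves 14 enabled edge(s).
depth 0: {0}
depth 1: {6,7}  cumulative {0,6,7}
depth 2: {4}  cumulative {0,4,6,7}
depth 3: {5}  cumulative {0,4,5,6,7}
depth 4: {1,3}  cumulative {0,1,3,4,5,6,7}
R = {0,1,3,4,5,6,7}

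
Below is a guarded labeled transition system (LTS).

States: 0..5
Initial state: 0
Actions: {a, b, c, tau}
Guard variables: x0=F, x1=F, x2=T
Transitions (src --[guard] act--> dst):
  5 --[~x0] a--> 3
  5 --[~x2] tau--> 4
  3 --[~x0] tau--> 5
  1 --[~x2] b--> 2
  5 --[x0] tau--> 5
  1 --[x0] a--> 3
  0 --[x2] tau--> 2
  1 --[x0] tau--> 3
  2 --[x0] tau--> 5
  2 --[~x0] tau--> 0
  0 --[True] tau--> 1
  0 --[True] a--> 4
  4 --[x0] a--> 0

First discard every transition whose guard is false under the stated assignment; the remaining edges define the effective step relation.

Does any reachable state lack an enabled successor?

Answer: DEADLOCK at state 1

Analysis:
Reachable = {0,1,2,4}
  0: a→4  tau→1  tau→2  [deg 3]
  1: ∅  [no exit]
  2: tau→0  [deg 1]
  4: ∅  [no exit]
witness 1: tau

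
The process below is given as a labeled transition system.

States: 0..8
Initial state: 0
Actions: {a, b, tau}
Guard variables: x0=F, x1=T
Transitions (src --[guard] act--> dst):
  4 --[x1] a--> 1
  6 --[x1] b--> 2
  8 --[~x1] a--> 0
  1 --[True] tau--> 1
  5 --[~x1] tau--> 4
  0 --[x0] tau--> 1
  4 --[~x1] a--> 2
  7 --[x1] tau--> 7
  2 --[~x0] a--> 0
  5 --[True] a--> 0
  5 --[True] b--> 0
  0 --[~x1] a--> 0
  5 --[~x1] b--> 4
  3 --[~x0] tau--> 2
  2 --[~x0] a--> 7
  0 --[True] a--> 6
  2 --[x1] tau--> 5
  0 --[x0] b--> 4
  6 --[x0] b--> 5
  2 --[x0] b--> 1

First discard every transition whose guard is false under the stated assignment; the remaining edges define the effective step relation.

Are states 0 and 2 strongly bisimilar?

Answer: NOT BISIMILAR

Working:
Refine partition for ~:
  P[0] = {{0,1,2,3,4,5,6,7,8}}
  P[1] = {{0,4},{1,3,7},{2},{5},{6},{8}}
  P[2] = {{0},{1,7},{2},{3},{4},{5},{6},{8}}
8 equivalence class(es) (converged in 3)
class of 0: {0}; class of 2: {2}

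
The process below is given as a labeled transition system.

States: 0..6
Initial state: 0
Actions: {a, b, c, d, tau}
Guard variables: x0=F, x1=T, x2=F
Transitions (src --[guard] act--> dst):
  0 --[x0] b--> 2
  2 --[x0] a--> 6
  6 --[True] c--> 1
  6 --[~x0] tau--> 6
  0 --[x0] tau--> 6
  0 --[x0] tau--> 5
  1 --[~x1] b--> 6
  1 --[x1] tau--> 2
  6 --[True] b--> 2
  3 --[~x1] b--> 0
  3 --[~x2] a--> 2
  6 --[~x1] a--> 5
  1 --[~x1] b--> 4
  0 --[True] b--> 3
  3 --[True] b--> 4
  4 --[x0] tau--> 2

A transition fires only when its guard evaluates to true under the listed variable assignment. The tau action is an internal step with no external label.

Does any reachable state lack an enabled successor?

Answer: DEADLOCK at state 2

Analysis:
Reach set: {0,2,3,4}
  0: b→3  [deg 1]
  2: ∅  [no exit]
  3: a→2  b→4  [deg 2]
  4: ∅  [no exit]
witness 2: b·a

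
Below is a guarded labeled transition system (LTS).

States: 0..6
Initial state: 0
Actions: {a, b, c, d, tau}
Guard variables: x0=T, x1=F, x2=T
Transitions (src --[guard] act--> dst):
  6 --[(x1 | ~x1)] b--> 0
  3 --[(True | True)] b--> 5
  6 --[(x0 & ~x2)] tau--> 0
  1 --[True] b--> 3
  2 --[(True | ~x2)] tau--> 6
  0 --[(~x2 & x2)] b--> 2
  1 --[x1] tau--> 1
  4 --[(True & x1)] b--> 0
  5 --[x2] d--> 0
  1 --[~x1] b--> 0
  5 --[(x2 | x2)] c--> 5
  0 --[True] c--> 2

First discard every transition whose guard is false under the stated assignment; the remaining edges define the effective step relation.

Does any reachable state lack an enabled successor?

R = {0,2,6}
  0: c→2  [1 exit(s)]
  2: tau→6  [1 exit(s)]
  6: b→0  [1 exit(s)]

Answer: DEADLOCK-FREE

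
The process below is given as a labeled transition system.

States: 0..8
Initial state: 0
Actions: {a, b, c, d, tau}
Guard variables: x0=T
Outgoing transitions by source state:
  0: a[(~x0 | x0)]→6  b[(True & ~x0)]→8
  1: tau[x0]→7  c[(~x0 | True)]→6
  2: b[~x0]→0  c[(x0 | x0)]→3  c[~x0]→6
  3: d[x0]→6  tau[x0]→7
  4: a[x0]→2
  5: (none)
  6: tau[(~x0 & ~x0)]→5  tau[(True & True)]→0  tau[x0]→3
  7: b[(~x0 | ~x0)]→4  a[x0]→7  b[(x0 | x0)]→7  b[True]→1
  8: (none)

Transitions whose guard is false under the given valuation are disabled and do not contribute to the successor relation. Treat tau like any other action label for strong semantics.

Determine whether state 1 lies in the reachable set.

Answer: REACHABLE

Trace:
12 transition(s) survive guard evaluation.
L0 = {0}
L1 = {6}  now seen {0,6}
L2 = {3}  now seen {0,3,6}
L3 = {7}  now seen {0,3,6,7}
L4 = {1}  now seen {0,1,3,6,7}
R = {0,1,3,6,7}
trace reaching 1: a·tau·tau·b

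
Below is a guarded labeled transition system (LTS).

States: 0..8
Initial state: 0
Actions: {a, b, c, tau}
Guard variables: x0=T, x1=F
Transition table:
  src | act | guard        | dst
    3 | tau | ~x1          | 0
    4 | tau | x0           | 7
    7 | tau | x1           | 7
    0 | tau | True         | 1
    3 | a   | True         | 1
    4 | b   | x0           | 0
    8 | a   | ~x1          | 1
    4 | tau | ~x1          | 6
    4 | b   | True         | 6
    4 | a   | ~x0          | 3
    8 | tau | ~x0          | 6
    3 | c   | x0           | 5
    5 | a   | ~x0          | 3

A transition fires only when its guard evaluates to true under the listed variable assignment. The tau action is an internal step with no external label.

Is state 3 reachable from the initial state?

Answer: UNREACHABLE

Analysis:
9 transition(s) survive guard evaluation.
Layer 0: {0}
Layer 1: {1}  now seen {0,1}
Reachable = {0,1}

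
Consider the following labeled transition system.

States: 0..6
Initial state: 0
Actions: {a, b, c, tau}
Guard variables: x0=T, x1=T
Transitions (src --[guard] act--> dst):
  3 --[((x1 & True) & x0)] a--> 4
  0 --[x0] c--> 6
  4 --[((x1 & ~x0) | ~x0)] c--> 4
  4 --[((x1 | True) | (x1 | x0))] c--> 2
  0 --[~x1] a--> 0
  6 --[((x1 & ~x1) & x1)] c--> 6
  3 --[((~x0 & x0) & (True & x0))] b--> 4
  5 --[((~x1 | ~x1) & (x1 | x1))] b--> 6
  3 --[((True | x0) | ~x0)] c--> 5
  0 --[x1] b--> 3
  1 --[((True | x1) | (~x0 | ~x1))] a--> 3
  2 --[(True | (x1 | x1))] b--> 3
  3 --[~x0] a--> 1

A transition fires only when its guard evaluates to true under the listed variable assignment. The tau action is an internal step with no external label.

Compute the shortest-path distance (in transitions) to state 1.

Answer: UNREACHABLE

Analysis:
BFS to 1:
  Layer 0: {0}
  Layer 1: {3,6}
  Layer 2: {4,5}
  Layer 3: {2}
1 never appears.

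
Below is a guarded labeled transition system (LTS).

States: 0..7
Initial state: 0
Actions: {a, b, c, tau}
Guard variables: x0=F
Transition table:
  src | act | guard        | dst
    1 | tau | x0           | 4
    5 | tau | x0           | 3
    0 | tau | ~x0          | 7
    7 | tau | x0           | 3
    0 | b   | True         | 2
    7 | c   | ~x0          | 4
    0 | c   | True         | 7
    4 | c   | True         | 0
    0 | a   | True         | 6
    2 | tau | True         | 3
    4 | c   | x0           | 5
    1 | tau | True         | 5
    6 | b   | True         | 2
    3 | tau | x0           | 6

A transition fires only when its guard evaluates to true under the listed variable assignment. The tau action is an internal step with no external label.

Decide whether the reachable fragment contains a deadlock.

Reachable = {0,2,3,4,6,7}
  0: a→6  b→2  c→7  tau→7  [deg 4]
  2: tau→3  [deg 1]
  3: ∅  [STUCK]
  4: c→0  [deg 1]
  6: b→2  [deg 1]
  7: c→4  [deg 1]
trace reaching 3: b·tau

Answer: DEADLOCK at state 3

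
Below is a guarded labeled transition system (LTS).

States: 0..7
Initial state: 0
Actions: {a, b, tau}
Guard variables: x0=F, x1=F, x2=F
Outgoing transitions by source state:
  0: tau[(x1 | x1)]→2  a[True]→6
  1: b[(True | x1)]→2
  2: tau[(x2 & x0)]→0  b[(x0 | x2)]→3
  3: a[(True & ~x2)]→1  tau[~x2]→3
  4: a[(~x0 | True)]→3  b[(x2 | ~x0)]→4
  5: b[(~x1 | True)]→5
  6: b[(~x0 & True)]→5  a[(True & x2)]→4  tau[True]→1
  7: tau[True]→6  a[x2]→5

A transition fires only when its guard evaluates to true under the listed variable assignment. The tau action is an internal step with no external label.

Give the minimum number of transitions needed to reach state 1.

Layered search for 1:
  L0 = {0}
  L1 = {6}
  L2 = {1,5}
depth(1)=2, e.g. a·tau

Answer: 2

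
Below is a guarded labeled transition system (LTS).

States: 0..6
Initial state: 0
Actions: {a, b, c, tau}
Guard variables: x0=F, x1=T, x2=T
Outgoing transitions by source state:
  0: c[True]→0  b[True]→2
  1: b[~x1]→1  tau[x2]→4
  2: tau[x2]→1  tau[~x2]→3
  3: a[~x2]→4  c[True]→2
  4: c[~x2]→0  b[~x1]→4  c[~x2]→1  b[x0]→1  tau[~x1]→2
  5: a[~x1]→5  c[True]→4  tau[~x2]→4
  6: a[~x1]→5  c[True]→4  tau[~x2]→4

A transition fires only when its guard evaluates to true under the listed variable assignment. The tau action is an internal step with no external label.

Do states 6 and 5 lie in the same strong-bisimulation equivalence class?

Answer: BISIMILAR

Working:
Bisimulation quotient by refinement:
  P[0] = {{0,1,2,3,4,5,6}}
  P[1] = {{0},{1,2},{3,5,6},{4}}
  P[2] = {{0},{1},{2},{3},{4},{5,6}}
stable after 3 split(s): 6 block(s)
6∈{5,6}, 5∈{5,6}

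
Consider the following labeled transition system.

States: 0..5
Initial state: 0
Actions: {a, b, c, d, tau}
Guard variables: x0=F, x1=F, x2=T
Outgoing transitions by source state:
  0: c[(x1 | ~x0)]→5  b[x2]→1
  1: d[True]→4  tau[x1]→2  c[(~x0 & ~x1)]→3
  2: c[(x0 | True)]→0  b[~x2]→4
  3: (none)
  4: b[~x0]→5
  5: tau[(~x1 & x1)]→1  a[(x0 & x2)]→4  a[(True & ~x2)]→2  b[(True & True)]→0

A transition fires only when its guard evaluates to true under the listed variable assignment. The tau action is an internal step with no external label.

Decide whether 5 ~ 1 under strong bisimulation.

Refine partition for ~:
  π0 = {{0,1,2,3,4,5}}
  π1 = {{0},{1},{2},{3},{4,5}}
  π2 = {{0},{1},{2},{3},{4},{5}}
6 equivalence class(es) (converged in 3)
[5]={5}  [1]={1}

Answer: NOT BISIMILAR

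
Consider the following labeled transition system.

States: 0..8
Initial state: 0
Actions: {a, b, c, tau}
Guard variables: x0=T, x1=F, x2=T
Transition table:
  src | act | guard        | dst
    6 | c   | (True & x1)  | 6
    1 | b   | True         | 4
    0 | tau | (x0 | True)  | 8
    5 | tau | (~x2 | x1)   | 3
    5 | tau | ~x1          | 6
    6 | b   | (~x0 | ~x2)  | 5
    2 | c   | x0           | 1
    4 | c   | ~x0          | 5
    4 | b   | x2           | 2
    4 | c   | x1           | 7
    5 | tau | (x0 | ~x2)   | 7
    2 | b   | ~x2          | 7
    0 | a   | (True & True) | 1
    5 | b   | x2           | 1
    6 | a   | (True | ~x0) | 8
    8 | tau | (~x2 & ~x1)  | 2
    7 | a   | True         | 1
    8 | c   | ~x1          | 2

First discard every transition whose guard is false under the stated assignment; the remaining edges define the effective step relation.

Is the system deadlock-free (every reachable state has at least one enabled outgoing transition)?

Answer: DEADLOCK-FREE

Trace:
Reachable = {0,1,2,4,8}
  0: a→1  tau→8  [2 out]
  1: b→4  [1 out]
  2: c→1  [1 out]
  4: b→2  [1 out]
  8: c→2  [1 out]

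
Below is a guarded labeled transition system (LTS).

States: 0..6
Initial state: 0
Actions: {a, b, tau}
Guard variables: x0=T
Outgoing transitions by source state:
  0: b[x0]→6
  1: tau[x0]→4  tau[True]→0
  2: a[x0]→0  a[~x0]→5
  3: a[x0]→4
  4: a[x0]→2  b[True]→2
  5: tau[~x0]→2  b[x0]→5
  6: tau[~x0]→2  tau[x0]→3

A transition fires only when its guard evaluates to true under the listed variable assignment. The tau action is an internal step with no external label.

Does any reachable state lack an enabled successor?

Answer: DEADLOCK-FREE

Analysis:
Reachable = {0,2,3,4,6}
  0: b→6  [1 exit(s)]
  2: a→0  [1 exit(s)]
  3: a→4  [1 exit(s)]
  4: a→2  b→2  [2 exit(s)]
  6: tau→3  [1 exit(s)]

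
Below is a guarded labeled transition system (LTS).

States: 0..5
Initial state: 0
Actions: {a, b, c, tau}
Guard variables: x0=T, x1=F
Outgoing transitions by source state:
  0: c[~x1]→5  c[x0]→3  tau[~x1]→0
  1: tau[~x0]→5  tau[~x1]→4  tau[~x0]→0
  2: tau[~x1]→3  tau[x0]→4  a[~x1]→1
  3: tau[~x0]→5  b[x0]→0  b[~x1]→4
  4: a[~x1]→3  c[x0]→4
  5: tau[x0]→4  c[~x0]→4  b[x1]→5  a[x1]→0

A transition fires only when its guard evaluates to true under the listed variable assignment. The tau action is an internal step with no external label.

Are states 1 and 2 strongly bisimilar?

Answer: NOT BISIMILAR

Trace:
Bisimulation quotient by refinement:
  round 0: {{0,1,2,3,4,5}}
  round 1: {{0},{1,5},{2},{3},{4}}
stable after 2 split(s): 5 block(s)
[1]={1,5}  [2]={2}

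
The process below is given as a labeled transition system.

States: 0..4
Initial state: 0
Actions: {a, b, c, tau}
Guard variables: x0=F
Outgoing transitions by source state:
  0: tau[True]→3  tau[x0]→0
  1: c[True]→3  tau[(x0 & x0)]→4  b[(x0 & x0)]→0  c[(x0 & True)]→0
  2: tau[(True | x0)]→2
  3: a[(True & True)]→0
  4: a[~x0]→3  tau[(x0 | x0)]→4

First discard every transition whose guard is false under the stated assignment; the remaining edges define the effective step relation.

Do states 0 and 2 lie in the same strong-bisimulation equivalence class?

Refine partition for ~:
  P[0] = {{0,1,2,3,4}}
  P[1] = {{0,2},{1},{3,4}}
  P[2] = {{0},{1},{2},{3},{4}}
stable after 3 split(s): 5 block(s)
class of 0: {0}; class of 2: {2}

Answer: NOT BISIMILAR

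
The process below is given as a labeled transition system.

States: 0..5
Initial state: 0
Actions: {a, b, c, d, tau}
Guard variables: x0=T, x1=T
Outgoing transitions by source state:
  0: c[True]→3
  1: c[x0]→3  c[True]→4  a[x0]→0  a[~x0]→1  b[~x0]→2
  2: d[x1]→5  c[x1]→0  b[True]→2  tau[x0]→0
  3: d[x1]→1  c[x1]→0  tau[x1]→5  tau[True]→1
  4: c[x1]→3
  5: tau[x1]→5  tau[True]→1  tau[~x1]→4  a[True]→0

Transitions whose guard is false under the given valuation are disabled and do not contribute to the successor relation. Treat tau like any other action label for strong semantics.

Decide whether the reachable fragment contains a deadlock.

Answer: DEADLOCK-FREE

Analysis:
R = {0,1,3,4,5}
  0: c→3  [deg 1]
  1: a→0  c→3  c→4  [deg 3]
  3: c→0  d→1  tau→1  tau→5  [deg 4]
  4: c→3  [deg 1]
  5: a→0  tau→1  tau→5  [deg 3]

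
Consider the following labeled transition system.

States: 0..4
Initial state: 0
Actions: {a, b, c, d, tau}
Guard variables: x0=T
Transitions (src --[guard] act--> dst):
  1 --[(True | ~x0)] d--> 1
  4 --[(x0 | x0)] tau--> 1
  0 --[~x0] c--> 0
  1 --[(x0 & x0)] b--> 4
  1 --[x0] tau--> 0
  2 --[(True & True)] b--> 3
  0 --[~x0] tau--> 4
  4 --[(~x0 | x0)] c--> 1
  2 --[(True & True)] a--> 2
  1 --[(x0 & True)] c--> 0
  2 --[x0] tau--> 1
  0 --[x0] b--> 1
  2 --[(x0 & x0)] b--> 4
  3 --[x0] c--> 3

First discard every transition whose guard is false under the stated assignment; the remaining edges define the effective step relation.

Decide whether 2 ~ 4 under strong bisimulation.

Answer: NOT BISIMILAR

Analysis:
Bisimulation quotient by refinement:
  P[0] = {{0,1,2,3,4}}
  P[1] = {{0},{1},{2},{3},{4}}
Fixed point at round 2; 5 class(es).
class of 2: {2}; class of 4: {4}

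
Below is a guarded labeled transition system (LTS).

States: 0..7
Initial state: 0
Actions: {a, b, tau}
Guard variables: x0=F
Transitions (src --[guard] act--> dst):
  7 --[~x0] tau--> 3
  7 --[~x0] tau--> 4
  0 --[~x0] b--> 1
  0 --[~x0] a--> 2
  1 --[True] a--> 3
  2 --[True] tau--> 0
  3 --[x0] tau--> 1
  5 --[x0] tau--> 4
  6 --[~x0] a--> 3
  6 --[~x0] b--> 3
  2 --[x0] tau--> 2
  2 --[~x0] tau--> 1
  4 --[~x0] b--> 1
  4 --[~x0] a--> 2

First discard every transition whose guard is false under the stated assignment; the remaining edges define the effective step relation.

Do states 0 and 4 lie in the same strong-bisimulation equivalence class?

Refine partition for ~:
  P[0] = {{0,1,2,3,4,5,6,7}}
  P[1] = {{0,4,6},{1},{2,7},{3,5}}
  P[2] = {{0,4},{1},{2},{3,5},{6},{7}}
stable after 3 split(s): 6 block(s)
class of 0: {0,4}; class of 4: {0,4}

Answer: BISIMILAR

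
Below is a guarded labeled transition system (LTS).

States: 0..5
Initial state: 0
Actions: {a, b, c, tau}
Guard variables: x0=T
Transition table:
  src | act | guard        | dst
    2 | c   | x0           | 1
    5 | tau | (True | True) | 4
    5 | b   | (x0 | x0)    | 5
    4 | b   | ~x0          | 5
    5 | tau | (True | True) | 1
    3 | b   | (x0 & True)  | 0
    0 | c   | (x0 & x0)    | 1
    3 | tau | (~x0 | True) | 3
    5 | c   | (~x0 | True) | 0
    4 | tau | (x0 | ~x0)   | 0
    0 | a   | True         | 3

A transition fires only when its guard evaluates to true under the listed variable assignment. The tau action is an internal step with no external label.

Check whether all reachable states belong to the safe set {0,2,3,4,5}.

Inv-set: {0,2,3,4,5}
Reachable = {0,1,3}
  0: safe
  1: VIOLATES
  3: safe
reach 1 via c — violates

Answer: INVARIANT VIOLATED at state 1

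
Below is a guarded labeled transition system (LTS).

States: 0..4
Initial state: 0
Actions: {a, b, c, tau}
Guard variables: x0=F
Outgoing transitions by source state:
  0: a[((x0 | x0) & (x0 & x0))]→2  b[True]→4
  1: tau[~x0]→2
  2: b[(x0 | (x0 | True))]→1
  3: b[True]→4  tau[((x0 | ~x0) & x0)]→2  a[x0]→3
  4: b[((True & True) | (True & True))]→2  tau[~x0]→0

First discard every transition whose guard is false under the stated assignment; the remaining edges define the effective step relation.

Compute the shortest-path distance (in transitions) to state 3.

Answer: UNREACHABLE

Analysis:
Layered search for 3:
  Layer 0: {0}
  Layer 1: {4}
  Layer 2: {2}
  Layer 3: {1}
3 never appears.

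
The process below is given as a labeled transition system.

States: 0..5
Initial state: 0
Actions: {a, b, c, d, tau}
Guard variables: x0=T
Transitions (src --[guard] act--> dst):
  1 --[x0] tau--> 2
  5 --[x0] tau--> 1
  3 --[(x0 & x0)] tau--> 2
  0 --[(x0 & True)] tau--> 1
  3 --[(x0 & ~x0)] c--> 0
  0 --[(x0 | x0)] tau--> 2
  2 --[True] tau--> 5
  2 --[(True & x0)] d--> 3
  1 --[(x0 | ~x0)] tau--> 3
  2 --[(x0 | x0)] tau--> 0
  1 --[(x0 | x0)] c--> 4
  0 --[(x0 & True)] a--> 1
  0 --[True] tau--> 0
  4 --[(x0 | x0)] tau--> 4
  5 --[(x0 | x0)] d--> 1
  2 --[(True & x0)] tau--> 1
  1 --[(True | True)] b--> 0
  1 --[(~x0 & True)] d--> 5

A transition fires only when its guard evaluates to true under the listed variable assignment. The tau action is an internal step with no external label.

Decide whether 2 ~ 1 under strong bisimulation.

Answer: NOT BISIMILAR

Working:
Refine partition for ~:
  P[0] = {{0,1,2,3,4,5}}
  P[1] = {{0},{1},{2,5},{3,4}}
  P[2] = {{0},{1},{2},{3},{4},{5}}
stable after 3 split(s): 6 block(s)
2∈{2}, 1∈{1}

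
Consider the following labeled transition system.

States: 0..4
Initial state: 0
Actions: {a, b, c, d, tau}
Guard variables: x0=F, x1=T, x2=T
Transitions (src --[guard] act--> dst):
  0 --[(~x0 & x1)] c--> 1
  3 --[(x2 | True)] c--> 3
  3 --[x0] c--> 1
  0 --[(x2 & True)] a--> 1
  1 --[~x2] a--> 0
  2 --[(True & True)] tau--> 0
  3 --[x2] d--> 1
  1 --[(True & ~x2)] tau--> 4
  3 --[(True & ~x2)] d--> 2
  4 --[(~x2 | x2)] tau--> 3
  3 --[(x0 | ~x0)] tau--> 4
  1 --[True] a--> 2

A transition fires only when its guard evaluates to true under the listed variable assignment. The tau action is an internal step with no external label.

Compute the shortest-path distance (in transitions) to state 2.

Answer: 2

Analysis:
Breadth-first toward 2:
  depth 0: {0}
  depth 1: {1}
  depth 2: {2}
2 enters at depth 2; path a·a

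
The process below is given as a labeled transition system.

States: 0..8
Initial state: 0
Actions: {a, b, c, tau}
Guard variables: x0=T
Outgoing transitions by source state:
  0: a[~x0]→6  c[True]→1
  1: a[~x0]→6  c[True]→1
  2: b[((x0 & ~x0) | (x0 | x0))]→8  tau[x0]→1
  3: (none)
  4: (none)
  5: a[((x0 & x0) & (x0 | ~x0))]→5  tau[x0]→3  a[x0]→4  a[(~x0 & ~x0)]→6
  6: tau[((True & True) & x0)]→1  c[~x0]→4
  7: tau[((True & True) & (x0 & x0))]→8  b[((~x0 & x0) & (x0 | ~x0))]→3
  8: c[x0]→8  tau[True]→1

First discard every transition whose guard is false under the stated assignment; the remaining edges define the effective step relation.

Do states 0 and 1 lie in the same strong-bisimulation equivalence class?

Answer: BISIMILAR

Analysis:
Refine partition for ~:
  round 0: {{0,1,2,3,4,5,6,7,8}}
  round 1: {{0,1},{2},{3,4},{5},{6,7},{8}}
  round 2: {{0,1},{2},{3,4},{5},{6},{7},{8}}
stable after 3 split(s): 7 block(s)
class of 0: {0,1}; class of 1: {0,1}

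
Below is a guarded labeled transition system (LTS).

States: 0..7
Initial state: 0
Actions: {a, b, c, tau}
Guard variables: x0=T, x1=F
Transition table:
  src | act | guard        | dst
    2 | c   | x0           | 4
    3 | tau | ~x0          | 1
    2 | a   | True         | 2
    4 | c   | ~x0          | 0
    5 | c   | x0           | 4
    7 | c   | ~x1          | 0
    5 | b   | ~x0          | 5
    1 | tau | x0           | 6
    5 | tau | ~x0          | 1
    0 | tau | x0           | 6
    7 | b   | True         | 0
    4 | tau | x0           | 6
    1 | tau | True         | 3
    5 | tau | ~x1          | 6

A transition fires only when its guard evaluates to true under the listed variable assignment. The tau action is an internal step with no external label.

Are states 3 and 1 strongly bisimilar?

Refine partition for ~:
  P[0] = {{0,1,2,3,4,5,6,7}}
  P[1] = {{0,1,4},{2},{3,6},{5},{7}}
stable after 2 split(s): 5 block(s)
class of 3: {3,6}; class of 1: {0,1,4}

Answer: NOT BISIMILAR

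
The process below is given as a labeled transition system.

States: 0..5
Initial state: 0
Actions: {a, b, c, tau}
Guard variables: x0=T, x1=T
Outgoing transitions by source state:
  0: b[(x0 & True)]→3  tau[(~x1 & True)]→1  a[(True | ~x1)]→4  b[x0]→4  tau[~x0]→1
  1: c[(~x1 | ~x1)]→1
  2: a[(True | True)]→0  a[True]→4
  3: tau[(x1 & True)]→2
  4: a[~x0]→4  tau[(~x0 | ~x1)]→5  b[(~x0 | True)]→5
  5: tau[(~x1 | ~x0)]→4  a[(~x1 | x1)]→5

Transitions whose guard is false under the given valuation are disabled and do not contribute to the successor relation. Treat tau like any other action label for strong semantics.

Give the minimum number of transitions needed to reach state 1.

Answer: UNREACHABLE

Trace:
BFS to 1:
  Layer 0: {0}
  Layer 1: {3,4}
  Layer 2: {2,5}
1 never appears.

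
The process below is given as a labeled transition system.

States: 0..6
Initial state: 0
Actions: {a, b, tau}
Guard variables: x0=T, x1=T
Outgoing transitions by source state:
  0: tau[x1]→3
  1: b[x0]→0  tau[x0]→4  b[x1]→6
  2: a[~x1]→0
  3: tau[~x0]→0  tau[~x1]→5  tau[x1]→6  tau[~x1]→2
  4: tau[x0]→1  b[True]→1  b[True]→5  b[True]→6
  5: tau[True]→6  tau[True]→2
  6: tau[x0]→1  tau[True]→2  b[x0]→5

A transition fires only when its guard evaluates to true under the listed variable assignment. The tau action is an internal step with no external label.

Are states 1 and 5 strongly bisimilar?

Bisimulation quotient by refinement:
  round 0: {{0,1,2,3,4,5,6}}
  round 1: {{0,3,5},{1,4,6},{2}}
  round 2: {{0},{1,4},{2},{3},{5},{6}}
  round 3: {{0},{1},{2},{3},{4},{5},{6}}
Fixed point at round 4; 7 class(es).
[1]={1}  [5]={5}

Answer: NOT BISIMILAR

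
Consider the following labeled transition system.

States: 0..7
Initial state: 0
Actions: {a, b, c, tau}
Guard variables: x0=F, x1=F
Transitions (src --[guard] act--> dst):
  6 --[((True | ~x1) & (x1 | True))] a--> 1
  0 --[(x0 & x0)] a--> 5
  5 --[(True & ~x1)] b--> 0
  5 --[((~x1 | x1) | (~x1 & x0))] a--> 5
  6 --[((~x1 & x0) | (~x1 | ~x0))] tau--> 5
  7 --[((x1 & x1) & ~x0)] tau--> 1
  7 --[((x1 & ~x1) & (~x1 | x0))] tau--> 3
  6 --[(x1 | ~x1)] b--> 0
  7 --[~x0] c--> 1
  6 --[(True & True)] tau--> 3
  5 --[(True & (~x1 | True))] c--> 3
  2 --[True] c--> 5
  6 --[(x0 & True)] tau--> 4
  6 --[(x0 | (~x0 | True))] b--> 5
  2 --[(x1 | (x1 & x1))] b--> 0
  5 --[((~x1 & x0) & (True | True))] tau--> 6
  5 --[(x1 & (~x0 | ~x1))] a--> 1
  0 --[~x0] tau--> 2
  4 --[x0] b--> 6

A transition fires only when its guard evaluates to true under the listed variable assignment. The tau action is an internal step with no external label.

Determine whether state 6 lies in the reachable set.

Answer: UNREACHABLE

Trace:
11 transition(s) survive guard evaluation.
Layer 0: {0}
Layer 1: {2}  now seen {0,2}
Layer 2: {5}  now seen {0,2,5}
Layer 3: {3}  now seen {0,2,3,5}
R = {0,2,3,5}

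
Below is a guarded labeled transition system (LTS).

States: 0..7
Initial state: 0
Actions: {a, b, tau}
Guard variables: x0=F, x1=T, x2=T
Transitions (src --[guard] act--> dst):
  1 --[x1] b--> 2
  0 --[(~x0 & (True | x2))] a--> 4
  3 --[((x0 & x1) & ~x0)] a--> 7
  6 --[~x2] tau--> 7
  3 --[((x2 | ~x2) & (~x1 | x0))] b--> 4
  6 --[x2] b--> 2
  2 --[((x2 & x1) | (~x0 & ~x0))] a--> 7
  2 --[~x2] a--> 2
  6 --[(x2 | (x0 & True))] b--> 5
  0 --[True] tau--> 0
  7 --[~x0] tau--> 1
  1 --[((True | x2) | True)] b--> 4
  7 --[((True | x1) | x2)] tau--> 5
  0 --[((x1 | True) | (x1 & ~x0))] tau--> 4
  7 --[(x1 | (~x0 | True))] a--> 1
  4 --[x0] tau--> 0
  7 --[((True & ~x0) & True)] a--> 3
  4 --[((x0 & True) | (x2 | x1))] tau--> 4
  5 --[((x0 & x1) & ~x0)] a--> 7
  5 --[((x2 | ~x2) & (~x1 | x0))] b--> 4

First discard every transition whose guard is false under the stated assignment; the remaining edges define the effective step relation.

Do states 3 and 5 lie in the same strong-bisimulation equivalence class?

Compute ~ classes (split until stable):
  P[0] = {{0,1,2,3,4,5,6,7}}
  P[1] = {{0,7},{1,6},{2},{3,5},{4}}
  P[2] = {{0},{1},{2},{3,5},{4},{6},{7}}
Fixed point at round 3; 7 class(es).
3∈{3,5}, 5∈{3,5}

Answer: BISIMILAR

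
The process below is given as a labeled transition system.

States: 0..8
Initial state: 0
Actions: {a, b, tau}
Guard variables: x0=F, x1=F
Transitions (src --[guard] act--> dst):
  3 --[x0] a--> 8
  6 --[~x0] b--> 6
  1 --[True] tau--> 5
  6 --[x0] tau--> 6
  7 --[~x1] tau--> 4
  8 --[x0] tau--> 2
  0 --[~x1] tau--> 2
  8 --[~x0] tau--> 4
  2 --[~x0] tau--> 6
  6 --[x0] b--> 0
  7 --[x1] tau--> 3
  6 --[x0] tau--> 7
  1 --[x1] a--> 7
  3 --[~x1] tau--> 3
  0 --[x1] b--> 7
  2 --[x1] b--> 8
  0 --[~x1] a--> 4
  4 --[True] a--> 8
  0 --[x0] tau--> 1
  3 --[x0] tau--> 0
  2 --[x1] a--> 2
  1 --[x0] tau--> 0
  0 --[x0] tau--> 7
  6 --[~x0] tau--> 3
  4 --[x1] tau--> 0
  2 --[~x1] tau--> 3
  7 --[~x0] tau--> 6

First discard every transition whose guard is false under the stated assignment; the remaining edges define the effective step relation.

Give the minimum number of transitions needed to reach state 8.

Breadth-first toward 8:
  depth 0: {0}
  depth 1: {2,4}
  depth 2: {3,6,8}
first hit 8 at d=2 via a·a

Answer: 2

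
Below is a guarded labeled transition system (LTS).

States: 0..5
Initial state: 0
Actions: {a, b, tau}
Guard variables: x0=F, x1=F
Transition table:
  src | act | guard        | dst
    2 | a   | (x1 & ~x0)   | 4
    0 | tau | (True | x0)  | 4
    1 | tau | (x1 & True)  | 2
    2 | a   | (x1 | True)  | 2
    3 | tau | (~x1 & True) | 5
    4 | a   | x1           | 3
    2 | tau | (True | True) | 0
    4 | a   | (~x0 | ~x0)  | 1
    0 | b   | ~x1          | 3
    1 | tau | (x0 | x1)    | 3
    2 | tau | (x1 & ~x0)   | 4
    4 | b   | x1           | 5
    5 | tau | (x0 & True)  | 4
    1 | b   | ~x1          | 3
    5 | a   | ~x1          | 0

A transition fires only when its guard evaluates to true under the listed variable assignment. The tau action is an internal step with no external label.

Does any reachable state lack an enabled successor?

Reachable = {0,1,3,4,5}
  0: b→3  tau→4  [2 exit(s)]
  1: b→3  [1 exit(s)]
  3: tau→5  [1 exit(s)]
  4: a→1  [1 exit(s)]
  5: a→0  [1 exit(s)]

Answer: DEADLOCK-FREE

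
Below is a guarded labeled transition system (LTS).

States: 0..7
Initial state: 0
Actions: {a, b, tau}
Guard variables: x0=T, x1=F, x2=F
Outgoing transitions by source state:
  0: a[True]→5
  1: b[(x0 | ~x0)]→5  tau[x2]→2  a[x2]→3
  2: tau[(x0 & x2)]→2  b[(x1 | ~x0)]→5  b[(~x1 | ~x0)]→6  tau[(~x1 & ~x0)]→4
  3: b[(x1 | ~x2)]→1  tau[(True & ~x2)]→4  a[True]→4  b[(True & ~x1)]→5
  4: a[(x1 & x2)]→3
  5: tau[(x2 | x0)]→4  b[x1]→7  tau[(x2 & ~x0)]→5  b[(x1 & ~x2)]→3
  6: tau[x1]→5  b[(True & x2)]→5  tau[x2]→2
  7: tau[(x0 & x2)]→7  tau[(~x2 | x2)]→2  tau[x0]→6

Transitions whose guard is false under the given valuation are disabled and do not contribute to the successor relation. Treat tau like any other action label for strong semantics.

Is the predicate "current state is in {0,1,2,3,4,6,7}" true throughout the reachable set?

Answer: INVARIANT VIOLATED at state 5

Analysis:
Allowed set {0,1,2,3,4,6,7}
R = {0,4,5}
  0: safe
  4: safe
  5: outside
reach 5 via a — violates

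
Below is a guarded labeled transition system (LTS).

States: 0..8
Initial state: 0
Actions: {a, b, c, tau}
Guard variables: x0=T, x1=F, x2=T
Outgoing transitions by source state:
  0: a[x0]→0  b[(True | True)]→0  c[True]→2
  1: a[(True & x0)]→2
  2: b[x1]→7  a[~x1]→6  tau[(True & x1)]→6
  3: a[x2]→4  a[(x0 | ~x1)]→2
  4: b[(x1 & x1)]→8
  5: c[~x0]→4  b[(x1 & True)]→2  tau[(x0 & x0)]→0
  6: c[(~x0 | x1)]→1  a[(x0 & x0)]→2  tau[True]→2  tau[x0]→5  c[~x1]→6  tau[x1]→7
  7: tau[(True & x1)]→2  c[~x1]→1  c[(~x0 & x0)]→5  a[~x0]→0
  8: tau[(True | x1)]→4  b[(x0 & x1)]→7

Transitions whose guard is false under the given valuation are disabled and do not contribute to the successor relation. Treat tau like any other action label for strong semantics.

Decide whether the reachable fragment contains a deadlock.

Reach set: {0,2,5,6}
  0: a→0  b→0  c→2  [3 out]
  2: a→6  [1 out]
  5: tau→0  [1 out]
  6: a→2  c→6  tau→2  tau→5  [4 out]

Answer: DEADLOCK-FREE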